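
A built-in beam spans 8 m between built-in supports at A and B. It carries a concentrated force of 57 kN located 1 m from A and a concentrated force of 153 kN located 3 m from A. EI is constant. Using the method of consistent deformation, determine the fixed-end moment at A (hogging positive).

Take the two fixed-end moments M_A, M_B as redundants; the released structure is the simple span AB.
On the primary (simply-supported) span, the end slopes from the loading are:
  at A: point load 57 at a = 1: Pab(L + b)/(6LEI) = 124.7/EI
  at B: point load 57 at a = 1: Pab(L + a)/(6LEI) = 74.81/EI
  at A: point load 153 at a = 3: Pab(L + b)/(6LEI) = 621.6/EI
  at B: point load 153 at a = 3: Pab(L + a)/(6LEI) = 525.9/EI
  θ_A0 = 746.2/EI,  θ_B0 = 600.8/EI
Flexibility coefficients: a unit moment at one end gives L/(3EI) there and L/(6EI) at the far end, so f₁₁ = f₂₂ = 2.667/EI and f₁₂ = f₂₁ = 1.333/EI.
Compatibility — zero rotation at each built-in end:
  2.667 M_A + 1.333 M_B = 746.2
  1.333 M_A + 2.667 M_B = 600.8
Solving the pair gives M_A = 222.9 kN·m and M_B = 113.8 kN·m (hogging).

M_A = 222.9 kN·m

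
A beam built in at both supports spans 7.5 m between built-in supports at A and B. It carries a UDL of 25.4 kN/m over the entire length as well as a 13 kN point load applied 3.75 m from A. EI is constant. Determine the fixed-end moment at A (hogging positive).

M_A = 131.2 kN·m

Take the two fixed-end moments M_A, M_B as redundants; the released structure is the simple span AB.
End rotations of the released simple span under the applied load (×1/EI):
  at A: UDL 25.4: wL³/(24EI) = 446.5/EI
  at B: UDL 25.4: wL³/(24EI) = 446.5/EI
  at A: point load 13 at a = 3.75: Pab(L + b)/(6LEI) = 45.7/EI
  at B: point load 13 at a = 3.75: Pab(L + a)/(6LEI) = 45.7/EI
  θ_A0 = 492.2/EI,  θ_B0 = 492.2/EI
Flexibility coefficients: a unit moment at one end gives L/(3EI) there and L/(6EI) at the far end, so f₁₁ = f₂₂ = 2.5/EI and f₁₂ = f₂₁ = 1.25/EI.
Compatibility — zero rotation at each built-in end:
  2.5 M_A + 1.25 M_B = 492.2
  1.25 M_A + 2.5 M_B = 492.2
Solving the pair gives M_A = 131.2 kN·m and M_B = 131.2 kN·m (hogging).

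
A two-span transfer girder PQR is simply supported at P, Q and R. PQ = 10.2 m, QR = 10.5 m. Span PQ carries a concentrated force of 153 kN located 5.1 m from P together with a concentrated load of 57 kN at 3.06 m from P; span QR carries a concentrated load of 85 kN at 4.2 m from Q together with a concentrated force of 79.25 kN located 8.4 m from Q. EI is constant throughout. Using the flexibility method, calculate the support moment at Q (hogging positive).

Release continuity at Q by inserting a hinge; the redundant is the internal moment M_Q. The primary structure is two simply-supported spans PQ and QR.
Rotations at Q on the released spans (each span's end-slope, ×1/EI):
  span PQ: point load 153 at a = 5.1: Pab(L + a)/(6LEI) = 994.9/EI
  span PQ: point load 57 at a = 3.06: Pab(L + a)/(6LEI) = 269.8/EI
  span QR: point load 85 at a = 4.2: Pab(L + b)/(6LEI) = 599.8/EI
  span QR: point load 79.25 at a = 8.4: Pab(L + b)/(6LEI) = 279.6/EI
  relative rotation θ_0 = (1265 + 879.4)/EI = 2144/EI
A unit hogging moment at Q produces rotation L₁/(3EI) + L₂/(3EI) = 6.9/EI.
Slope continuity at Q: θ_0 = M_Q·6.9/EI, so M_Q = 2144/6.9 = 310.7 kN·m (hogging).

M_Q = 310.7 kN·m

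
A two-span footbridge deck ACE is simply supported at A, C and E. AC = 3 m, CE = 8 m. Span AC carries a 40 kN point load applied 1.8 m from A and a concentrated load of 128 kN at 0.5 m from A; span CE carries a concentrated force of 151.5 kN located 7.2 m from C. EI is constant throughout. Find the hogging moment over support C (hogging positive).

Insert a hinge at C; M_C is the redundant, and each span becomes simply supported.
Discontinuity in slope at C on the released structure — sum the simple-span end rotations:
  span AC: point load 40 at a = 1.8: Pab(L + a)/(6LEI) = 23.04/EI
  span AC: point load 128 at a = 0.5: Pab(L + a)/(6LEI) = 31.11/EI
  span CE: point load 151.5 at a = 7.2: Pab(L + b)/(6LEI) = 160/EI
  relative rotation θ_0 = (54.15 + 160)/EI = 214.1/EI
A unit hogging moment at C produces rotation L₁/(3EI) + L₂/(3EI) = 3.667/EI.
Slope continuity at C: θ_0 = M_C·3.667/EI, so M_C = 214.1/3.667 = 58.4 kN·m (hogging).

M_C = 58.4 kN·m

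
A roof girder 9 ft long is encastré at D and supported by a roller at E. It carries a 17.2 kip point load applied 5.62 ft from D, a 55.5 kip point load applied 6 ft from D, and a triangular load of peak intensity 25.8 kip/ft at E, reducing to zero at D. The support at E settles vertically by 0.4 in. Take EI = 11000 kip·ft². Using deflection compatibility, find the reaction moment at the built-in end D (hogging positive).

Choose R_E as the redundant. The primary structure is the cantilever fixed at D.
Free-end deflection of the primary structure under the applied loading (downward +):
  point load 17.2 at a = 5.62: Pa²(3L − a)/(6EI) = 1936/EI
  point load 55.5 at a = 6: Pa²(3L − a)/(6EI) = 6993/EI
  triangular load, peak 25.8 at the free end: 11w₀L⁴/(120EI) = 15517/EI
  δ_0 = 24446/EI
Flexibility coefficient — unit upward force at E: δ_{EE} = L³/(3EI) = 243/EI.
With EI = 11000 kip·ft²: δ_0 = 2.2223 ft and δ_{EE} = 0.022091 ft/kip.
Compatibility — the beam at E must follow the support down by 0.03333 ft: δ_0 − R_E·δ_{EE} = 0.03333, so R_E = (2.2223 − 0.03333)/0.022091 = 99.09 kip.
Moment equilibrium about D: M_D = Σ(load moments about D) − R_E·L = 1126 − 99.09×9 = 234.5 kip·ft.

M_D = 234.5 kip·ft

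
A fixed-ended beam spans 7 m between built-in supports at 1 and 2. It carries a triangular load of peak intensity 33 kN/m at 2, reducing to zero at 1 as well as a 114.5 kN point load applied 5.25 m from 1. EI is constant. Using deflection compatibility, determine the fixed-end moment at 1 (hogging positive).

Take the two fixed-end moments M_1, M_2 as redundants; the released structure is the simple span 12.
End rotations of the released simple span under the applied load (×1/EI):
  at 1: triangular load, peak 33: 7w₀L³/(360EI) = 220.1/EI
  at 2: triangular load, peak 33: w₀L³/(45EI) = 251.5/EI
  at 1: point load 114.5 at a = 5.25: Pab(L + b)/(6LEI) = 219.2/EI
  at 2: point load 114.5 at a = 5.25: Pab(L + a)/(6LEI) = 306.8/EI
  θ_10 = 439.3/EI,  θ_20 = 558.4/EI
Flexibility coefficients: a unit moment at one end gives L/(3EI) there and L/(6EI) at the far end, so f₁₁ = f₂₂ = 2.333/EI and f₁₂ = f₂₁ = 1.167/EI.
Compatibility — zero rotation at each built-in end:
  2.333 M_1 + 1.167 M_2 = 439.3
  1.167 M_1 + 2.333 M_2 = 558.4
Solving the pair gives M_1 = 91.47 kN·m and M_2 = 193.6 kN·m (hogging).

M_1 = 91.47 kN·m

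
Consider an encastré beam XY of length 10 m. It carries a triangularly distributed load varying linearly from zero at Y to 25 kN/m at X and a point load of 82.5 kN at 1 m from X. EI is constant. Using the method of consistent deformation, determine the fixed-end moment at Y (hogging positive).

Take the two fixed-end moments M_X, M_Y as redundants; the released structure is the simple span XY.
Simple-span end rotations at X and Y under the given loads:
  at X: triangular load, peak 25: w₀L³/(45EI) = 555.6/EI
  at Y: triangular load, peak 25: 7w₀L³/(360EI) = 486.1/EI
  at X: point load 82.5 at a = 1: Pab(L + b)/(6LEI) = 235.1/EI
  at Y: point load 82.5 at a = 1: Pab(L + a)/(6LEI) = 136.1/EI
  θ_X0 = 790.7/EI,  θ_Y0 = 622.2/EI
Flexibility coefficients: a unit moment at one end gives L/(3EI) there and L/(6EI) at the far end, so f₁₁ = f₂₂ = 3.333/EI and f₁₂ = f₂₁ = 1.667/EI.
Compatibility — zero rotation at each built-in end:
  3.333 M_X + 1.667 M_Y = 790.7
  1.667 M_X + 3.333 M_Y = 622.2
Solving the pair gives M_X = 191.8 kN·m and M_Y = 90.76 kN·m (hogging).

M_Y = 90.76 kN·m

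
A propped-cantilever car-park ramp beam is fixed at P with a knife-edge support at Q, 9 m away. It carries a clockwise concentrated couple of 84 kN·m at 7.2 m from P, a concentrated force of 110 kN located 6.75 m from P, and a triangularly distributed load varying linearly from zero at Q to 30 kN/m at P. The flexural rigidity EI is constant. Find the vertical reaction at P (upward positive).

R_P = 135 kN

Remove the prop at Q; the released (primary) structure is a cantilever built in at P.
Deflection at Q on the released cantilever, summing each load's contribution:
  clockwise couple 84 at a = 7.2: M₀a(2L − a)/(2EI) = 3266/EI
  point load 110 at a = 6.75: Pa²(3L − a)/(6EI) = 16915/EI
  triangular load, peak 30 at the fixed end: w₀L⁴/(30EI) = 6561/EI
  δ_0 = 26742/EI
Tip deflection under a unit load at Q: L³/(3EI) = 243/EI.
The prop prevents deflection at Q: R_Q = δ_0/δ_{QQ} = 26742/243 = 110 kN.
Vertical equilibrium: R_P = ΣP − R_Q = 245 − 110 = 135 kN.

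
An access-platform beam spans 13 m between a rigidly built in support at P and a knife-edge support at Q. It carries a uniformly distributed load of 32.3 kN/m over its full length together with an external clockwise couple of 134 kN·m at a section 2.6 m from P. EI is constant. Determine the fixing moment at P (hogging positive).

Take the reaction at Q as the redundant and release it; the primary structure is a cantilever fixed at P.
Deflection at Q on the released cantilever, summing each load's contribution:
  UDL 32.3: wL⁴/(8EI) = 115315/EI
  clockwise couple 134 at a = 2.6: M₀a(2L − a)/(2EI) = 4076/EI
  δ_0 = 119391/EI
Flexibility coefficient — unit upward force at Q: δ_{QQ} = L³/(3EI) = 732.3/EI.
The prop prevents deflection at Q: R_Q = δ_0/δ_{QQ} = 119391/732.3 = 163 kN.
Moment equilibrium about P: M_P = Σ(load moments about P) − R_Q·L = 2863 − 163×13 = 744 kN·m.

M_P = 744 kN·m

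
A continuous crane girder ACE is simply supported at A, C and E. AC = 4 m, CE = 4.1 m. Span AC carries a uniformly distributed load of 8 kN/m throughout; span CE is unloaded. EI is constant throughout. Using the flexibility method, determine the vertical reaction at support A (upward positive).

R_A = 14.02 kN

Take M_C as the redundant. Released structure: two simple spans AC and CE with a hinge at C.
Discontinuity in slope at C on the released structure — sum the simple-span end rotations:
  span AC: UDL 8: wL³/(24EI) = 21.33/EI
  relative rotation θ_0 = (21.33 + 0)/EI = 21.33/EI
A unit hogging moment at C produces rotation L₁/(3EI) + L₂/(3EI) = 2.7/EI.
Compatibility: M_C·(L₁+L₂)/(3EI) = θ_0, giving M_C = 7.901 kN·m (hogging).
Span AC, ΣM about A with M_C applied at C: R_C^{AC}·4 = 64 + 7.901, so R_C^{AC} = 17.98 kN and R_A = 32 − 17.98 = 14.02 kN.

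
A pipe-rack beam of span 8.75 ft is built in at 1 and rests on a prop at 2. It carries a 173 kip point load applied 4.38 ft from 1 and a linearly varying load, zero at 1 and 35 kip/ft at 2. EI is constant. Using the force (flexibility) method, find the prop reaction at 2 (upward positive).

Take the reaction at 2 as the redundant and release it; the primary structure is a cantilever fixed at 1.
Deflection at 2 on the released cantilever, summing each load's contribution:
  point load 173 at a = 4.38: Pa²(3L − a)/(6EI) = 12097/EI
  triangular load, peak 35 at the free end: 11w₀L⁴/(120EI) = 18807/EI
  δ_0 = 30904/EI
Flexibility coefficient — unit upward force at 2: δ_{22} = L³/(3EI) = 223.3/EI.
The prop prevents deflection at 2: R_2 = δ_0/δ_{22} = 30904/223.3 = 138.4 kip.

R_2 = 138.4 kip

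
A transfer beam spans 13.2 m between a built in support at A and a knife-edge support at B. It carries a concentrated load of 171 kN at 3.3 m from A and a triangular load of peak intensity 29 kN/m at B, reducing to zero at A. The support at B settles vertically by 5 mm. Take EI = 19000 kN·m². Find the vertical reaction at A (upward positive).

R_A = 242.6 kN

Remove the prop at B; the released (primary) structure is a cantilever built in at A.
Deflection at B on the released cantilever, summing each load's contribution:
  point load 171 at a = 3.3: Pa²(3L − a)/(6EI) = 11266/EI
  triangular load, peak 29 at the free end: 11w₀L⁴/(120EI) = 80706/EI
  δ_0 = 91972/EI
Flexibility coefficient — unit upward force at B: δ_{BB} = L³/(3EI) = 766.7/EI.
With EI = 19000 kN·m²: δ_0 = 4.8406 m and δ_{BB} = 0.04035 m/kN.
Compatibility — the beam at B must follow the support down by 0.005 m: δ_0 − R_B·δ_{BB} = 0.005, so R_B = (4.8406 − 0.005)/0.04035 = 119.8 kN.
Vertical equilibrium: R_A = ΣP − R_B = 362.4 − 119.8 = 242.6 kN.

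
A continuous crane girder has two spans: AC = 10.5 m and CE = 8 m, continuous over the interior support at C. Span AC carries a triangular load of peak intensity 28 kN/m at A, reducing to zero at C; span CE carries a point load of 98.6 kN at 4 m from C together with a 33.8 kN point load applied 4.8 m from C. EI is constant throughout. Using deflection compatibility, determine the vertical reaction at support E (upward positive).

R_E = 46.35 kN

Insert a hinge at C; M_C is the redundant, and each span becomes simply supported.
Discontinuity in slope at C on the released structure — sum the simple-span end rotations:
  span AC: triangular load, peak 28: 7w₀L³/(360EI) = 630.3/EI
  span CE: point load 98.6 at a = 4: Pab(L + b)/(6LEI) = 394.4/EI
  span CE: point load 33.8 at a = 4.8: Pab(L + b)/(6LEI) = 121.1/EI
  relative rotation θ_0 = (630.3 + 515.5)/EI = 1146/EI
A unit hogging moment at C produces rotation L₁/(3EI) + L₂/(3EI) = 6.167/EI.
Compatibility: M_C·(L₁+L₂)/(3EI) = θ_0, giving M_C = 185.8 kN·m (hogging).
Span CE, ΣM about E: R_C^{CE}·8 = 502.6 + 185.8, so R_C^{CE} = 86.05 kN and R_E = 132.4 − 86.05 = 46.35 kN.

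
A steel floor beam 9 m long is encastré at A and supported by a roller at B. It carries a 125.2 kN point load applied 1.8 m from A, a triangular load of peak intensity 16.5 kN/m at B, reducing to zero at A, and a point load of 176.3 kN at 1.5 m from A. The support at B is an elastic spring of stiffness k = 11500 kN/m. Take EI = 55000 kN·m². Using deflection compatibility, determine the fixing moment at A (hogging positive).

Remove the prop at B; the released (primary) structure is a cantilever built in at A.
Primary-structure tip deflection at B by superposition:
  point load 125.2 at a = 1.8: Pa²(3L − a)/(6EI) = 1704/EI
  triangular load, peak 16.5 at the free end: 11w₀L⁴/(120EI) = 9924/EI
  point load 176.3 at a = 1.5: Pa²(3L − a)/(6EI) = 1686/EI
  δ_0 = 13313/EI
Tip deflection under a unit load at B: L³/(3EI) = 243/EI.
With EI = 55000 kN·m²: δ_0 = 0.24206 m and δ_{BB} = 0.004418 m/kN.
Compatibility — the spring shortens by R_B/k under the reaction it provides: δ_0 − R_B·δ_{BB} = R_B/k. With 1/k = 0.000087 m/kN, R_B = δ_0 / (δ_{BB} + 1/k) = 0.24206 / (0.004418 + 0.000087) = 53.73 kN.
Moment equilibrium about A: M_A = Σ(load moments about A) − R_B·L = 935.3 − 53.73×9 = 451.7 kN·m.

M_A = 451.7 kN·m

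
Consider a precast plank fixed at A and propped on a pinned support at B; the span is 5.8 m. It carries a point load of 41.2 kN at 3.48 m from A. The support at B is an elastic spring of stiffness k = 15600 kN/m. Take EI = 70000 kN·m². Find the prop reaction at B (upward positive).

Remove the prop at B; the released (primary) structure is a cantilever built in at A.
Deflection at B on the released cantilever, summing each load's contribution:
  point load 41.2 at a = 3.48: Pa²(3L − a)/(6EI) = 1158/EI
Tip deflection under a unit load at B: L³/(3EI) = 65.04/EI.
With EI = 70000 kN·m²: δ_0 = 0.016537 m and δ_{BB} = 0.000929 m/kN.
Compatibility — the spring shortens by R_B/k under the reaction it provides: δ_0 − R_B·δ_{BB} = R_B/k. With 1/k = 0.000064 m/kN, R_B = δ_0 / (δ_{BB} + 1/k) = 0.016537 / (0.000929 + 0.000064) = 16.65 kN.

R_B = 16.65 kN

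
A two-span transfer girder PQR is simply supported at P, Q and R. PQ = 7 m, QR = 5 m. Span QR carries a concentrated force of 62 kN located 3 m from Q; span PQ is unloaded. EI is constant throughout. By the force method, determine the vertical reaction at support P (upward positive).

R_P = -3.1 kN

Insert a hinge at Q; M_Q is the redundant, and each span becomes simply supported.
End slopes at the hinge Q, treating each span as simply supported:
  span QR: point load 62 at a = 3: Pab(L + b)/(6LEI) = 86.8/EI
  relative rotation θ_0 = (0 + 86.8)/EI = 86.8/EI
A unit hogging moment at Q produces rotation L₁/(3EI) + L₂/(3EI) = 4/EI.
Compatibility: M_Q·(L₁+L₂)/(3EI) = θ_0, giving M_Q = 21.7 kN·m (hogging).
Span PQ, ΣM about P with M_Q applied at Q: R_Q^{PQ}·7 = 0 + 21.7, so R_Q^{PQ} = 3.1 kN and R_P = 0 − 3.1 = -3.1 kN.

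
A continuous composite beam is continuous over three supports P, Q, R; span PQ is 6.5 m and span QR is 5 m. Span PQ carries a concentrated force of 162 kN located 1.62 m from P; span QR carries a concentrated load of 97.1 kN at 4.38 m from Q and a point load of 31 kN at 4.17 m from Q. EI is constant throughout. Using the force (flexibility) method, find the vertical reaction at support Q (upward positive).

Insert a hinge at Q; M_Q is the redundant, and each span becomes simply supported.
Rotations at Q on the released spans (each span's end-slope, ×1/EI):
  span PQ: point load 162 at a = 1.62: Pab(L + a)/(6LEI) = 266.6/EI
  span QR: point load 97.1 at a = 4.38: Pab(L + b)/(6LEI) = 49.4/EI
  span QR: point load 31 at a = 4.17: Pab(L + b)/(6LEI) = 20.85/EI
  relative rotation θ_0 = (266.6 + 70.25)/EI = 336.9/EI
A unit hogging moment at Q produces rotation L₁/(3EI) + L₂/(3EI) = 3.833/EI.
Slope continuity at Q: θ_0 = M_Q·3.833/EI, so M_Q = 336.9/3.833 = 87.89 kN·m (hogging).
Span PQ, ΣM about P with M_Q applied at Q: R_Q^{PQ}·6.5 = 262.4 + 87.89, so R_Q^{PQ} = 53.9 kN and R_P = 162 − 53.9 = 108.1 kN.
Span QR, ΣM about R: R_Q^{QR}·5 = 85.93 + 87.89, so R_Q^{QR} = 34.76 kN and R_R = 128.1 − 34.76 = 93.34 kN.
R_Q = 53.9 + 34.76 = 88.66 kN.

R_Q = 88.66 kN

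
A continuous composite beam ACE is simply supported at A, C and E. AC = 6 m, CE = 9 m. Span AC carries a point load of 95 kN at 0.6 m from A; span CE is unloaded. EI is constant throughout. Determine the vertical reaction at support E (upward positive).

Release continuity at C by inserting a hinge; the redundant is the internal moment M_C. The primary structure is two simply-supported spans AC and CE.
Rotations at C on the released spans (each span's end-slope, ×1/EI):
  span AC: point load 95 at a = 0.6: Pab(L + a)/(6LEI) = 56.43/EI
  relative rotation θ_0 = (56.43 + 0)/EI = 56.43/EI
A unit hogging moment at C produces rotation L₁/(3EI) + L₂/(3EI) = 5/EI.
Compatibility: M_C·(L₁+L₂)/(3EI) = θ_0, giving M_C = 11.29 kN·m (hogging).
Span CE, ΣM about E: R_C^{CE}·9 = 0 + 11.29, so R_C^{CE} = 1.254 kN and R_E = 0 − 1.254 = -1.254 kN.

R_E = -1.254 kN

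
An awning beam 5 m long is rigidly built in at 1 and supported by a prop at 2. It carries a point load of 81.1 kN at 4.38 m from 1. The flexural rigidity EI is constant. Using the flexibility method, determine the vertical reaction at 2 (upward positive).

R_2 = 66.09 kN

Choose R_2 as the redundant. The primary structure is the cantilever fixed at 1.
Deflection at 2 on the released cantilever, summing each load's contribution:
  point load 81.1 at a = 4.38: Pa²(3L − a)/(6EI) = 2754/EI
Flexibility coefficient — unit upward force at 2: δ_{22} = L³/(3EI) = 41.67/EI.
Compatibility at 2: δ_0 − R_2·δ_{22} = 0, so R_2 = 2754/41.67 = 66.09 kN.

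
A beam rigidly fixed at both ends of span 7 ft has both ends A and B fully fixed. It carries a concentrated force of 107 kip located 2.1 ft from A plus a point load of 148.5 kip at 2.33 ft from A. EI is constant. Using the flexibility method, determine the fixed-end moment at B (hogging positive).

M_B = 124 kip·ft

Release both end moments; the primary structure is a simply-supported span AB with redundants M_A and M_B.
On the primary (simply-supported) span, the end slopes from the loading are:
  at A: point load 107 at a = 2.1: Pab(L + b)/(6LEI) = 312/EI
  at B: point load 107 at a = 2.1: Pab(L + a)/(6LEI) = 238.6/EI
  at A: point load 148.5 at a = 2.33: Pab(L + b)/(6LEI) = 449/EI
  at B: point load 148.5 at a = 2.33: Pab(L + a)/(6LEI) = 358.9/EI
  θ_A0 = 760.9/EI,  θ_B0 = 597.5/EI
Flexibility coefficients: a unit moment at one end gives L/(3EI) there and L/(6EI) at the far end, so f₁₁ = f₂₂ = 2.333/EI and f₁₂ = f₂₁ = 1.167/EI.
Compatibility — zero rotation at each built-in end:
  2.333 M_A + 1.167 M_B = 760.9
  1.167 M_A + 2.333 M_B = 597.5
Solving the pair gives M_A = 264.1 kip·ft and M_B = 124 kip·ft (hogging).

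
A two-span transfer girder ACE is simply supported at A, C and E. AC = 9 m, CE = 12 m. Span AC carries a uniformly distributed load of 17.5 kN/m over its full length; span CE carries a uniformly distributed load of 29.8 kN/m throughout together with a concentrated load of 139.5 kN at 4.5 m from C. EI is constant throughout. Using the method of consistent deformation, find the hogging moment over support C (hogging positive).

Release continuity at C by inserting a hinge; the redundant is the internal moment M_C. The primary structure is two simply-supported spans AC and CE.
Discontinuity in slope at C on the released structure — sum the simple-span end rotations:
  span AC: UDL 17.5: wL³/(24EI) = 531.6/EI
  span CE: UDL 29.8: wL³/(24EI) = 2146/EI
  span CE: point load 139.5 at a = 4.5: Pab(L + b)/(6LEI) = 1275/EI
  relative rotation θ_0 = (531.6 + 3421)/EI = 3952/EI
A unit hogging moment at C produces rotation L₁/(3EI) + L₂/(3EI) = 7/EI.
Slope continuity at C: θ_0 = M_C·7/EI, so M_C = 3952/7 = 564.6 kN·m (hogging).

M_C = 564.6 kN·m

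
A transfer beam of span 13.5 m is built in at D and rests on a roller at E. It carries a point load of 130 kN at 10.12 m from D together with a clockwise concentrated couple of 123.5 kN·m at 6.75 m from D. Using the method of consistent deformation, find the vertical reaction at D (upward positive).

Release the roller at E. Primary structure: cantilever fixed at D.
Downward deflection at the released point E due to the loads:
  point load 130 at a = 10.12: Pa²(3L − a)/(6EI) = 67413/EI
  clockwise couple 123.5 at a = 6.75: M₀a(2L − a)/(2EI) = 8440/EI
  δ_0 = 75853/EI
Flexibility coefficient — unit upward force at E: δ_{EE} = L³/(3EI) = 820.1/EI.
The prop prevents deflection at E: R_E = δ_0/δ_{EE} = 75853/820.1 = 92.49 kN.
Vertical equilibrium: R_D = ΣP − R_E = 130 − 92.49 = 37.51 kN.

R_D = 37.51 kN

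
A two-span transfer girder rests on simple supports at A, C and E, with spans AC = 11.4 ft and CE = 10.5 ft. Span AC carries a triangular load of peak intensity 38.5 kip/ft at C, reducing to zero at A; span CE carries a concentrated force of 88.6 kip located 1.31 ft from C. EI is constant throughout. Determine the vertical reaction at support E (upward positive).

Take M_C as the redundant. Released structure: two simple spans AC and CE with a hinge at C.
Rotations at C on the released spans (each span's end-slope, ×1/EI):
  span AC: triangular load, peak 38.5: w₀L³/(45EI) = 1268/EI
  span CE: point load 88.6 at a = 1.31: Pab(L + b)/(6LEI) = 333.4/EI
  relative rotation θ_0 = (1268 + 333.4)/EI = 1601/EI
A unit hogging moment at C produces rotation L₁/(3EI) + L₂/(3EI) = 7.3/EI.
Slope continuity at C: θ_0 = M_C·7.3/EI, so M_C = 1601/7.3 = 219.3 kip·ft (hogging).
Span CE, ΣM about E: R_C^{CE}·10.5 = 814.2 + 219.3, so R_C^{CE} = 98.43 kip and R_E = 88.6 − 98.43 = -9.832 kip.

R_E = -9.832 kip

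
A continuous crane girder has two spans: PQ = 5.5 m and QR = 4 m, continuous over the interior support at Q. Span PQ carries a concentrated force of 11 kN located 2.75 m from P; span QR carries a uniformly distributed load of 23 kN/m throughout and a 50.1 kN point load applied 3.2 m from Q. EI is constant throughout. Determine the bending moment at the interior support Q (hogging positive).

M_Q = 34.04 kN·m

Insert a hinge at Q; M_Q is the redundant, and each span becomes simply supported.
Discontinuity in slope at Q on the released structure — sum the simple-span end rotations:
  span PQ: point load 11 at a = 2.75: Pab(L + a)/(6LEI) = 20.8/EI
  span QR: UDL 23: wL³/(24EI) = 61.33/EI
  span QR: point load 50.1 at a = 3.2: Pab(L + b)/(6LEI) = 25.65/EI
  relative rotation θ_0 = (20.8 + 86.98)/EI = 107.8/EI
A unit hogging moment at Q produces rotation L₁/(3EI) + L₂/(3EI) = 3.167/EI.
Slope continuity at Q: θ_0 = M_Q·3.167/EI, so M_Q = 107.8/3.167 = 34.04 kN·m (hogging).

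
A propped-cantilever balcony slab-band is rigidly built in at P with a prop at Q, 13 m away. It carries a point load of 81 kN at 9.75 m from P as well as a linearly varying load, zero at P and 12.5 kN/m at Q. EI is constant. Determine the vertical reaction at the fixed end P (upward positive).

Choose R_Q as the redundant. The primary structure is the cantilever fixed at P.
Primary-structure tip deflection at Q by superposition:
  point load 81 at a = 9.75: Pa²(3L − a)/(6EI) = 37538/EI
  triangular load, peak 12.5 at the free end: 11w₀L⁴/(120EI) = 32726/EI
  δ_0 = 70264/EI
Tip deflection under a unit load at Q: L³/(3EI) = 732.3/EI.
The prop prevents deflection at Q: R_Q = δ_0/δ_{QQ} = 70264/732.3 = 95.95 kN.
Vertical equilibrium: R_P = ΣP − R_Q = 162.2 − 95.95 = 66.3 kN.

R_P = 66.3 kN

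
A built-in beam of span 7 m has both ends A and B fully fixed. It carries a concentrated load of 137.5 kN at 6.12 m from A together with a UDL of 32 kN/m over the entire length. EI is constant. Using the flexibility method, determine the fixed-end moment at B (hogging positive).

M_B = 223.2 kN·m

Take the two fixed-end moments M_A, M_B as redundants; the released structure is the simple span AB.
On the primary (simply-supported) span, the end slopes from the loading are:
  at A: point load 137.5 at a = 6.12: Pab(L + b)/(6LEI) = 138.9/EI
  at B: point load 137.5 at a = 6.12: Pab(L + a)/(6LEI) = 231.3/EI
  at A: UDL 32: wL³/(24EI) = 457.3/EI
  at B: UDL 32: wL³/(24EI) = 457.3/EI
  θ_A0 = 596.3/EI,  θ_B0 = 688.7/EI
Flexibility coefficients: a unit moment at one end gives L/(3EI) there and L/(6EI) at the far end, so f₁₁ = f₂₂ = 2.333/EI and f₁₂ = f₂₁ = 1.167/EI.
Compatibility — zero rotation at each built-in end:
  2.333 M_A + 1.167 M_B = 596.3
  1.167 M_A + 2.333 M_B = 688.7
Solving the pair gives M_A = 144 kN·m and M_B = 223.2 kN·m (hogging).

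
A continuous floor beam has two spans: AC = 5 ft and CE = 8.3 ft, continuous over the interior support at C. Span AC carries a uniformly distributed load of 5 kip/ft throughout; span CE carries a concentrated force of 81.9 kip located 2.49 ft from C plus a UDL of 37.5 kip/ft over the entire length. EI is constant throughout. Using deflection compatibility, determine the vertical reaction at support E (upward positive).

Take M_C as the redundant. Released structure: two simple spans AC and CE with a hinge at C.
Rotations at C on the released spans (each span's end-slope, ×1/EI):
  span AC: UDL 5: wL³/(24EI) = 26.04/EI
  span CE: point load 81.9 at a = 2.49: Pab(L + b)/(6LEI) = 335.7/EI
  span CE: UDL 37.5: wL³/(24EI) = 893.4/EI
  relative rotation θ_0 = (26.04 + 1229)/EI = 1255/EI
A unit hogging moment at C produces rotation L₁/(3EI) + L₂/(3EI) = 4.433/EI.
Compatibility: M_C·(L₁+L₂)/(3EI) = θ_0, giving M_C = 283.1 kip·ft (hogging).
Span CE, ΣM about E: R_C^{CE}·8.3 = 1768 + 283.1, so R_C^{CE} = 247.1 kip and R_E = 393.1 − 247.1 = 146.1 kip.

R_E = 146.1 kip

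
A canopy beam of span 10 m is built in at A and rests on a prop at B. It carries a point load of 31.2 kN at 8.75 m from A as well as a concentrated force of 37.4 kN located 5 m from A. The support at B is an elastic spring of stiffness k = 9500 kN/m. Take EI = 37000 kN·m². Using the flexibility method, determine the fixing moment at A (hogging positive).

M_A = 93.6 kN·m

Choose R_B as the redundant. The primary structure is the cantilever fixed at A.
Downward deflection at the released point B due to the loads:
  point load 31.2 at a = 8.75: Pa²(3L − a)/(6EI) = 8460/EI
  point load 37.4 at a = 5: Pa²(3L − a)/(6EI) = 3896/EI
  δ_0 = 12356/EI
Flexibility coefficient — unit upward force at B: δ_{BB} = L³/(3EI) = 333.3/EI.
With EI = 37000 kN·m²: δ_0 = 0.33395 m and δ_{BB} = 0.009009 m/kN.
Compatibility — the spring shortens by R_B/k under the reaction it provides: δ_0 − R_B·δ_{BB} = R_B/k. With 1/k = 0.000105 m/kN, R_B = δ_0 / (δ_{BB} + 1/k) = 0.33395 / (0.009009 + 0.000105) = 36.64 kN.
Moment equilibrium about A: M_A = Σ(load moments about A) − R_B·L = 460 − 36.64×10 = 93.6 kN·m.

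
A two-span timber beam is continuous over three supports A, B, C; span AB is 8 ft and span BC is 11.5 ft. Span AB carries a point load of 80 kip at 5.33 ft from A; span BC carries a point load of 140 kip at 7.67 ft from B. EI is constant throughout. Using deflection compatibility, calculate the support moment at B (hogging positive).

M_B = 189.2 kip·ft

Insert a hinge at B; M_B is the redundant, and each span becomes simply supported.
Discontinuity in slope at B on the released structure — sum the simple-span end rotations:
  span AB: point load 80 at a = 5.33: Pab(L + a)/(6LEI) = 316.2/EI
  span BC: point load 140 at a = 7.67: Pab(L + b)/(6LEI) = 913.7/EI
  relative rotation θ_0 = (316.2 + 913.7)/EI = 1230/EI
A unit hogging moment at B produces rotation L₁/(3EI) + L₂/(3EI) = 6.5/EI.
Slope continuity at B: θ_0 = M_B·6.5/EI, so M_B = 1230/6.5 = 189.2 kip·ft (hogging).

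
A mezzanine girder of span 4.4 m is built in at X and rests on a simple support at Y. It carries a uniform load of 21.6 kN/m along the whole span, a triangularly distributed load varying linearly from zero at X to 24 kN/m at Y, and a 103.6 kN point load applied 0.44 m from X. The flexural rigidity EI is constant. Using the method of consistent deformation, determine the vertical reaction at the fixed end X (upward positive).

R_X = 185.3 kN

Choose R_Y as the redundant. The primary structure is the cantilever fixed at X.
Primary-structure tip deflection at Y by superposition:
  UDL 21.6: wL⁴/(8EI) = 1012/EI
  triangular load, peak 24 at the free end: 11w₀L⁴/(120EI) = 824.6/EI
  point load 103.6 at a = 0.44: Pa²(3L − a)/(6EI) = 42.65/EI
  δ_0 = 1879/EI
Flexibility coefficient — unit upward force at Y: δ_{YY} = L³/(3EI) = 28.39/EI.
The prop prevents deflection at Y: R_Y = δ_0/δ_{YY} = 1879/28.39 = 66.18 kN.
Vertical equilibrium: R_X = ΣP − R_Y = 251.4 − 66.18 = 185.3 kN.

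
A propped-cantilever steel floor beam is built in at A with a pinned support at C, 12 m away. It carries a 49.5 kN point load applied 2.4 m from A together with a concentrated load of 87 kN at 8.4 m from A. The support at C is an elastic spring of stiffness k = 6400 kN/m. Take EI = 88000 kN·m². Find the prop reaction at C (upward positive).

Choose R_C as the redundant. The primary structure is the cantilever fixed at A.
Free-end deflection of the primary structure under the applied loading (downward +):
  point load 49.5 at a = 2.4: Pa²(3L − a)/(6EI) = 1597/EI
  point load 87 at a = 8.4: Pa²(3L − a)/(6EI) = 28238/EI
  δ_0 = 29835/EI
Flexibility coefficient — unit upward force at C: δ_{CC} = L³/(3EI) = 576/EI.
With EI = 88000 kN·m²: δ_0 = 0.33903 m and δ_{CC} = 0.006545 m/kN.
Compatibility — the spring shortens by R_C/k under the reaction it provides: δ_0 − R_C·δ_{CC} = R_C/k. With 1/k = 0.000156 m/kN, R_C = δ_0 / (δ_{CC} + 1/k) = 0.33903 / (0.006545 + 0.000156) = 50.59 kN.

R_C = 50.59 kN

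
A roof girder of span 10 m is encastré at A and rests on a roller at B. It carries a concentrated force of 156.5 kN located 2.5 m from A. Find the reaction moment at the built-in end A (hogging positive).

Release the roller at B. Primary structure: cantilever fixed at A.
Free-end deflection of the primary structure under the applied loading (downward +):
  point load 156.5 at a = 2.5: Pa²(3L − a)/(6EI) = 4483/EI
Flexibility coefficient — unit upward force at B: δ_{BB} = L³/(3EI) = 333.3/EI.
Compatibility at B: δ_0 − R_B·δ_{BB} = 0, so R_B = 4483/333.3 = 13.45 kN.
Moment equilibrium about A: M_A = Σ(load moments about A) − R_B·L = 391.2 − 13.45×10 = 256.8 kN·m.

M_A = 256.8 kN·m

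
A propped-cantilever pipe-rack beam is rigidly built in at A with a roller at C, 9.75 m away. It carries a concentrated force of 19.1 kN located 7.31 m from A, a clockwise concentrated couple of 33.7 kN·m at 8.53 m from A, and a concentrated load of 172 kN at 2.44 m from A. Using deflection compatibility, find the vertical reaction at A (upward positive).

Choose R_C as the redundant. The primary structure is the cantilever fixed at A.
Free-end deflection of the primary structure under the applied loading (downward +):
  point load 19.1 at a = 7.31: Pa²(3L − a)/(6EI) = 3732/EI
  clockwise couple 33.7 at a = 8.53: M₀a(2L − a)/(2EI) = 1577/EI
  point load 172 at a = 2.44: Pa²(3L − a)/(6EI) = 4576/EI
  δ_0 = 9884/EI
Flexibility coefficient — unit upward force at C: δ_{CC} = L³/(3EI) = 309/EI.
The prop prevents deflection at C: R_C = δ_0/δ_{CC} = 9884/309 = 31.99 kN.
Vertical equilibrium: R_A = ΣP − R_C = 191.1 − 31.99 = 159.1 kN.

R_A = 159.1 kN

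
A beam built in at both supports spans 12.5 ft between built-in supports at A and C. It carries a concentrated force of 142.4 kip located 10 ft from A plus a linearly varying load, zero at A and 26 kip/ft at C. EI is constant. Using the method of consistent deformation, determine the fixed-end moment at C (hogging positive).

M_C = 431 kip·ft

Release both end moments; the primary structure is a simply-supported span AC with redundants M_A and M_C.
End rotations of the released simple span under the applied load (×1/EI):
  at A: point load 142.4 at a = 10: Pab(L + b)/(6LEI) = 712/EI
  at C: point load 142.4 at a = 10: Pab(L + a)/(6LEI) = 1068/EI
  at A: triangular load, peak 26: 7w₀L³/(360EI) = 987.4/EI
  at C: triangular load, peak 26: w₀L³/(45EI) = 1128/EI
  θ_A0 = 1699/EI,  θ_C0 = 2196/EI
Flexibility coefficients: a unit moment at one end gives L/(3EI) there and L/(6EI) at the far end, so f₁₁ = f₂₂ = 4.167/EI and f₁₂ = f₂₁ = 2.083/EI.
Compatibility — zero rotation at each built-in end:
  4.167 M_A + 2.083 M_C = 1699
  2.083 M_A + 4.167 M_C = 2196
Solving the pair gives M_A = 192.4 kip·ft and M_C = 431 kip·ft (hogging).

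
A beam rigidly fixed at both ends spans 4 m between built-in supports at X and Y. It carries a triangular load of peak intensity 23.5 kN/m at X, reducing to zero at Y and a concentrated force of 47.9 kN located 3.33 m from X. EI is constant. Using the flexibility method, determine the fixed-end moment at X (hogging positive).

Take the two fixed-end moments M_X, M_Y as redundants; the released structure is the simple span XY.
End rotations of the released simple span under the applied load (×1/EI):
  at X: triangular load, peak 23.5: w₀L³/(45EI) = 33.42/EI
  at Y: triangular load, peak 23.5: 7w₀L³/(360EI) = 29.24/EI
  at X: point load 47.9 at a = 3.33: Pab(L + b)/(6LEI) = 20.8/EI
  at Y: point load 47.9 at a = 3.33: Pab(L + a)/(6LEI) = 32.64/EI
  θ_X0 = 54.22/EI,  θ_Y0 = 61.88/EI
Flexibility coefficients: a unit moment at one end gives L/(3EI) there and L/(6EI) at the far end, so f₁₁ = f₂₂ = 1.333/EI and f₁₂ = f₂₁ = 0.6667/EI.
Compatibility — zero rotation at each built-in end:
  1.333 M_X + 0.6667 M_Y = 54.22
  0.6667 M_X + 1.333 M_Y = 61.88
Solving the pair gives M_X = 23.28 kN·m and M_Y = 34.78 kN·m (hogging).

M_X = 23.28 kN·m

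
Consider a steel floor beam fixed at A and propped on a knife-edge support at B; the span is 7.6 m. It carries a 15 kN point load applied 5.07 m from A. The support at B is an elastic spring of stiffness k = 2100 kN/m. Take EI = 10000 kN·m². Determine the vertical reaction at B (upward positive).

Take the reaction at B as the redundant and release it; the primary structure is a cantilever fixed at A.
Free-end deflection of the primary structure under the applied loading (downward +):
  point load 15 at a = 5.07: Pa²(3L − a)/(6EI) = 1139/EI
Flexibility coefficient — unit upward force at B: δ_{BB} = L³/(3EI) = 146.3/EI.
With EI = 10000 kN·m²: δ_0 = 0.11394 m and δ_{BB} = 0.014633 m/kN.
Compatibility — the spring shortens by R_B/k under the reaction it provides: δ_0 − R_B·δ_{BB} = R_B/k. With 1/k = 0.000476 m/kN, R_B = δ_0 / (δ_{BB} + 1/k) = 0.11394 / (0.014633 + 0.000476) = 7.541 kN.

R_B = 7.541 kN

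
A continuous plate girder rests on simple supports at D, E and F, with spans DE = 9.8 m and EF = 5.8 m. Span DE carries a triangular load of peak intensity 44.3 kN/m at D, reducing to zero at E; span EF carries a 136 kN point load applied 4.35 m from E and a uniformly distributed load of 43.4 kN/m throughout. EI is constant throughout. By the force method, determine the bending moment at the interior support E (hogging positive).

M_E = 258.1 kN·m

Insert a hinge at E; M_E is the redundant, and each span becomes simply supported.
End slopes at the hinge E, treating each span as simply supported:
  span DE: triangular load, peak 44.3: 7w₀L³/(360EI) = 810.7/EI
  span EF: point load 136 at a = 4.35: Pab(L + b)/(6LEI) = 178.7/EI
  span EF: UDL 43.4: wL³/(24EI) = 352.8/EI
  relative rotation θ_0 = (810.7 + 531.5)/EI = 1342/EI
A unit hogging moment at E produces rotation L₁/(3EI) + L₂/(3EI) = 5.2/EI.
Compatibility: M_E·(L₁+L₂)/(3EI) = θ_0, giving M_E = 258.1 kN·m (hogging).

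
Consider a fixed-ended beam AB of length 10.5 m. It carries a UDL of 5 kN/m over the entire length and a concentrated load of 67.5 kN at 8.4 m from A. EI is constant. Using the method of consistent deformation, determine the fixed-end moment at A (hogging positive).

M_A = 68.62 kN·m

Release both end moments; the primary structure is a simply-supported span AB with redundants M_A and M_B.
Simple-span end rotations at A and B under the given loads:
  at A: UDL 5: wL³/(24EI) = 241.2/EI
  at B: UDL 5: wL³/(24EI) = 241.2/EI
  at A: point load 67.5 at a = 8.4: Pab(L + b)/(6LEI) = 238.1/EI
  at B: point load 67.5 at a = 8.4: Pab(L + a)/(6LEI) = 357.2/EI
  θ_A0 = 479.3/EI,  θ_B0 = 598.4/EI
Flexibility coefficients: a unit moment at one end gives L/(3EI) there and L/(6EI) at the far end, so f₁₁ = f₂₂ = 3.5/EI and f₁₂ = f₂₁ = 1.75/EI.
Compatibility — zero rotation at each built-in end:
  3.5 M_A + 1.75 M_B = 479.3
  1.75 M_A + 3.5 M_B = 598.4
Solving the pair gives M_A = 68.62 kN·m and M_B = 136.7 kN·m (hogging).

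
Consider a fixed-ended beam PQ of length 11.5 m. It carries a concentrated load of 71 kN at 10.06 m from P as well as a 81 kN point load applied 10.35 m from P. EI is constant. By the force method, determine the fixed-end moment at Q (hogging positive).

M_Q = 153.7 kN·m

Release both end moments; the primary structure is a simply-supported span PQ with redundants M_P and M_Q.
On the primary (simply-supported) span, the end slopes from the loading are:
  at P: point load 71 at a = 10.06: Pab(L + b)/(6LEI) = 192.9/EI
  at Q: point load 71 at a = 10.06: Pab(L + a)/(6LEI) = 321.4/EI
  at P: point load 81 at a = 10.35: Pab(L + b)/(6LEI) = 176.8/EI
  at Q: point load 81 at a = 10.35: Pab(L + a)/(6LEI) = 305.3/EI
  θ_P0 = 369.6/EI,  θ_Q0 = 626.7/EI
Flexibility coefficients: a unit moment at one end gives L/(3EI) there and L/(6EI) at the far end, so f₁₁ = f₂₂ = 3.833/EI and f₁₂ = f₂₁ = 1.917/EI.
Compatibility — zero rotation at each built-in end:
  3.833 M_P + 1.917 M_Q = 369.6
  1.917 M_P + 3.833 M_Q = 626.7
Solving the pair gives M_P = 19.58 kN·m and M_Q = 153.7 kN·m (hogging).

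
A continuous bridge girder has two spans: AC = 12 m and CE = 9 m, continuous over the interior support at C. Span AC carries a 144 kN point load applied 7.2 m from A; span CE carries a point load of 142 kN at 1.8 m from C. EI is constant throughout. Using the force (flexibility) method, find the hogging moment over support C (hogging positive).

M_C = 268.5 kN·m

Take M_C as the redundant. Released structure: two simple spans AC and CE with a hinge at C.
Discontinuity in slope at C on the released structure — sum the simple-span end rotations:
  span AC: point load 144 at a = 7.2: Pab(L + a)/(6LEI) = 1327/EI
  span CE: point load 142 at a = 1.8: Pab(L + b)/(6LEI) = 552.1/EI
  relative rotation θ_0 = (1327 + 552.1)/EI = 1879/EI
A unit hogging moment at C produces rotation L₁/(3EI) + L₂/(3EI) = 7/EI.
Compatibility: M_C·(L₁+L₂)/(3EI) = θ_0, giving M_C = 268.5 kN·m (hogging).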